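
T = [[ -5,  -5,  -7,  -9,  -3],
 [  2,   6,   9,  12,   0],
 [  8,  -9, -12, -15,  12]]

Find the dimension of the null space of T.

2

Row reduce to echelon form.
R2 ← R2 + (2/5)·R1: [0, 4, 31/5, 42/5, -6/5]
R3 ← R3 + (8/5)·R1: [0, -17, -116/5, -147/5, 36/5]
R3 ← R3 + (17/4)·R2: [0, 0, 63/20, 63/10, 21/10]
3 nonzero rows, so rank(T) = 3.
T has 5 columns; by rank–nullity, nullity = 5 − 3 = 2.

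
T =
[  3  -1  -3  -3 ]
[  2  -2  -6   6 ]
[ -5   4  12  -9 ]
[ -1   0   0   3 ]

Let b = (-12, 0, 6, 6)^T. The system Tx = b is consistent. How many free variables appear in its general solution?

Row reduce the augmented matrix [T | b].
R2 ← R2 − (2/3)·R1: [0, -4/3, -4, 8, 8]
R3 ← R3 + (5/3)·R1: [0, 7/3, 7, -14, -14]
R4 ← R4 + (1/3)·R1: [0, -1/3, -1, 2, 2]
R3 ← R3 + (7/4)·R2: [0, 0, 0, 0, 0]
R4 ← R4 − (1/4)·R2: [0, 0, 0, 0, 0]
The echelon form has 2 nonzero rows, and every pivot lies in the first 4 columns, so rank(T) = rank([T|b]) = 2.
The system is consistent.
Free variables = (unknowns) − (rank) = 4 − 2 = 2.

2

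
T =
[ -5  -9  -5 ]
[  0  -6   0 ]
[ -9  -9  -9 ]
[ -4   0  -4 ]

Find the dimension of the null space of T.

1

Row reduce to echelon form.
R3 ← R3 − (9/5)·R1: [0, 36/5, 0]
R4 ← R4 − (4/5)·R1: [0, 36/5, 0]
R3 ← R3 + (6/5)·R2: [0, 0, 0]
R4 ← R4 + (6/5)·R2: [0, 0, 0]
2 nonzero rows, so rank(T) = 2.
T has 3 columns; by rank–nullity, nullity = 3 − 2 = 1.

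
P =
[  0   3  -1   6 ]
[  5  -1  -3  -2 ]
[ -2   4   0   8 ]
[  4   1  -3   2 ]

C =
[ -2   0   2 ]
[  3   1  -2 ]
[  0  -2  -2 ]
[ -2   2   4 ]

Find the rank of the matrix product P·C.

2

First compute PC:
[[ -3,  17,  20],
 [ -9,   1,  10],
 [  0,  20,  20],
 [ -9,  11,  20]]
Now row reduce the product.
R2 ← R2 − (3)·R1: [0, -50, -50]
R4 ← R4 − (3)·R1: [0, -40, -40]
R3 ← R3 + (2/5)·R2: [0, 0, 0]
R4 ← R4 − (4/5)·R2: [0, 0, 0]
2 nonzero rows, so rank(PC) = 2.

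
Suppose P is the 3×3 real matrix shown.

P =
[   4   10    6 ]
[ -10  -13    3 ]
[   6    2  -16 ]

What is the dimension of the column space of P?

3

Row reduce to echelon form.
R2 ← R2 + (5/2)·R1: [0, 12, 18]
R3 ← R3 − (3/2)·R1: [0, -13, -25]
R3 ← R3 + (13/12)·R2: [0, 0, -11/2]
Echelon form has 3 nonzero rows, so rank(P) = 3.
The column space has dimension equal to the rank: 3.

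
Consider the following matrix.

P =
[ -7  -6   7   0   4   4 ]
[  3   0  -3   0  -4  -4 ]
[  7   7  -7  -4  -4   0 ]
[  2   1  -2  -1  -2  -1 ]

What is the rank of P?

3

Row reduce to echelon form.
R2 ← R2 + (3/7)·R1: [0, -18/7, 0, 0, -16/7, -16/7]
R3 ← R3 + R1: [0, 1, 0, -4, 0, 4]
R4 ← R4 + (2/7)·R1: [0, -5/7, 0, -1, -6/7, 1/7]
R3 ← R3 + (7/18)·R2: [0, 0, 0, -4, -8/9, 28/9]
R4 ← R4 − (5/18)·R2: [0, 0, 0, -1, -2/9, 7/9]
R4 ← R4 − (1/4)·R3: [0, 0, 0, 0, 0, 0]
Echelon form has 3 nonzero rows, so rank(P) = 3.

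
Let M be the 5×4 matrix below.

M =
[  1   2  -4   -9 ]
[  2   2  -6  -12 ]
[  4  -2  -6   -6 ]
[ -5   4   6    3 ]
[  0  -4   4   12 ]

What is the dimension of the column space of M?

Row reduce to echelon form.
R2 ← R2 − (2)·R1: [0, -2, 2, 6]
R3 ← R3 − (4)·R1: [0, -10, 10, 30]
R4 ← R4 + (5)·R1: [0, 14, -14, -42]
R3 ← R3 − (5)·R2: [0, 0, 0, 0]
R4 ← R4 + (7)·R2: [0, 0, 0, 0]
R5 ← R5 − (2)·R2: [0, 0, 0, 0]
Echelon form has 2 nonzero rows, so rank(M) = 2.
The column space has dimension equal to the rank: 2.

2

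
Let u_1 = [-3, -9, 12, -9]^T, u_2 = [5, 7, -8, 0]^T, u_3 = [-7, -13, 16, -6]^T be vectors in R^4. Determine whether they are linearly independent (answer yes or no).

no

Form the matrix with these vectors as rows and row reduce.
R2 ← R2 + (5/3)·R1: [0, -8, 12, -15]
R3 ← R3 − (7/3)·R1: [0, 8, -12, 15]
R3 ← R3 + R2: [0, 0, 0, 0]
2 nonzero rows, so the 3 vectors span a space of dimension 2.
Since 2 < 3, the vectors are linearly dependent.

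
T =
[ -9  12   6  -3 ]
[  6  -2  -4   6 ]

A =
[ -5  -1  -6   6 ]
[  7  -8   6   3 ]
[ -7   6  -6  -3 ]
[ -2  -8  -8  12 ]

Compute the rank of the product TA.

First compute TA:
[[ 93, -27, 114, -72],
 [-28, -62, -72, 114]]
Now row reduce the product.
R2 ← R2 + (28/93)·R1: [0, -2174/31, -1168/31, 2862/31]
2 nonzero rows, so rank(TA) = 2.

2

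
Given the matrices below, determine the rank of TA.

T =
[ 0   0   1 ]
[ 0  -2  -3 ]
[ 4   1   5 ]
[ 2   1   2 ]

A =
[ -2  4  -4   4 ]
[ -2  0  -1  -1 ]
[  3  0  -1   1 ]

3

First compute TA:
[[  3,   0,  -1,   1],
 [ -5,   0,   5,  -1],
 [  5,  16, -22,  20],
 [  0,   8, -11,   9]]
Now row reduce the product.
R2 ← R2 + (5/3)·R1: [0, 0, 10/3, 2/3]
R3 ← R3 − (5/3)·R1: [0, 16, -61/3, 55/3]
Swap R2 ↔ R3
R4 ← R4 − (1/2)·R2: [0, 0, -5/6, -1/6]
R4 ← R4 + (1/4)·R3: [0, 0, 0, 0]
3 nonzero rows, so rank(TA) = 3.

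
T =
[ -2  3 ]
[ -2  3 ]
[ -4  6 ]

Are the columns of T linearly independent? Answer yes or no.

Row reduce T to echelon form.
R2 ← R2 − R1: [0, 0]
R3 ← R3 − (2)·R1: [0, 0]
1 pivot among 2 columns.
Only 1 < 2 pivot columns, so the columns are linearly dependent.

no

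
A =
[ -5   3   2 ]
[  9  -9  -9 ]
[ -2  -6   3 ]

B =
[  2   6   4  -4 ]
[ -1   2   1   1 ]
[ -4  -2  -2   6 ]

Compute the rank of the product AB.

First compute AB:
[[-21, -28, -21,  35],
 [ 63,  54,  45, -99],
 [-10, -30, -20,  20]]
Now row reduce the product.
R2 ← R2 + (3)·R1: [0, -30, -18, 6]
R3 ← R3 − (10/21)·R1: [0, -50/3, -10, 10/3]
R3 ← R3 − (5/9)·R2: [0, 0, 0, 0]
2 nonzero rows, so rank(AB) = 2.

2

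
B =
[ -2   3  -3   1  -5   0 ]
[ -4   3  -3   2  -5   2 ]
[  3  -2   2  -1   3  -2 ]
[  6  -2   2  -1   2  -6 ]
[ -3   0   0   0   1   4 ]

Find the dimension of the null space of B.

Row reduce to echelon form.
R2 ← R2 − (2)·R1: [0, -3, 3, 0, 5, 2]
R3 ← R3 + (3/2)·R1: [0, 5/2, -5/2, 1/2, -9/2, -2]
R4 ← R4 + (3)·R1: [0, 7, -7, 2, -13, -6]
R5 ← R5 − (3/2)·R1: [0, -9/2, 9/2, -3/2, 17/2, 4]
R3 ← R3 + (5/6)·R2: [0, 0, 0, 1/2, -1/3, -1/3]
R4 ← R4 + (7/3)·R2: [0, 0, 0, 2, -4/3, -4/3]
R5 ← R5 − (3/2)·R2: [0, 0, 0, -3/2, 1, 1]
R4 ← R4 − (4)·R3: [0, 0, 0, 0, 0, 0]
R5 ← R5 + (3)·R3: [0, 0, 0, 0, 0, 0]
3 nonzero rows, so rank(B) = 3.
B has 6 columns; by rank–nullity, nullity = 6 − 3 = 3.

3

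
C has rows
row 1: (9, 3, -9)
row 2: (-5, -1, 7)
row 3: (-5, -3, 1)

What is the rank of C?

Row reduce to echelon form.
R2 ← R2 + (5/9)·R1: [0, 2/3, 2]
R3 ← R3 + (5/9)·R1: [0, -4/3, -4]
R3 ← R3 + (2)·R2: [0, 0, 0]
Echelon form has 2 nonzero rows, so rank(C) = 2.

2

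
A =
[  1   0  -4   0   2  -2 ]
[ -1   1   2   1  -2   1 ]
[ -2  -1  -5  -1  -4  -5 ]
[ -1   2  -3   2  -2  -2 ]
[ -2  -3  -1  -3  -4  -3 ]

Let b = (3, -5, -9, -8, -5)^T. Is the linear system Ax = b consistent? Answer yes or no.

yes

Row reduce the augmented matrix [A | b].
R2 ← R2 + R1: [0, 1, -2, 1, 0, -1, -2]
R3 ← R3 + (2)·R1: [0, -1, -13, -1, 0, -9, -3]
R4 ← R4 + R1: [0, 2, -7, 2, 0, -4, -5]
R5 ← R5 + (2)·R1: [0, -3, -9, -3, 0, -7, 1]
R3 ← R3 + R2: [0, 0, -15, 0, 0, -10, -5]
R4 ← R4 − (2)·R2: [0, 0, -3, 0, 0, -2, -1]
R5 ← R5 + (3)·R2: [0, 0, -15, 0, 0, -10, -5]
R4 ← R4 − (1/5)·R3: [0, 0, 0, 0, 0, 0, 0]
R5 ← R5 − R3: [0, 0, 0, 0, 0, 0, 0]
The echelon form has 3 nonzero rows, and every pivot lies in the first 6 columns, so rank(A) = rank([A|b]) = 3.
The system is consistent.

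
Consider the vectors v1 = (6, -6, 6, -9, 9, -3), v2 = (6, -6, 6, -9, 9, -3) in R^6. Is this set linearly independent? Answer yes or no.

no

Form the matrix with these vectors as rows and row reduce.
R2 ← R2 − R1: [0, 0, 0, 0, 0, 0]
1 nonzero row, so the 2 vectors span a space of dimension 1.
Since 1 < 2, the vectors are linearly dependent.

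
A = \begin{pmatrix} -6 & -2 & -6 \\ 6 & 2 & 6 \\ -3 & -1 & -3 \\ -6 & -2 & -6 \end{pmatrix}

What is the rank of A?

Row reduce to echelon form.
R2 ← R2 + R1: [0, 0, 0]
R3 ← R3 − (1/2)·R1: [0, 0, 0]
R4 ← R4 − R1: [0, 0, 0]
Echelon form has 1 nonzero row, so rank(A) = 1.

1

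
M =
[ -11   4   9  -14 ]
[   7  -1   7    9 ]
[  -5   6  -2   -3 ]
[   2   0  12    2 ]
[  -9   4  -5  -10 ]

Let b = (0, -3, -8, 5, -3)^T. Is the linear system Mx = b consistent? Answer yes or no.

no

Row reduce the augmented matrix [M | b].
R2 ← R2 + (7/11)·R1: [0, 17/11, 140/11, 1/11, -3]
R3 ← R3 − (5/11)·R1: [0, 46/11, -67/11, 37/11, -8]
R4 ← R4 + (2/11)·R1: [0, 8/11, 150/11, -6/11, 5]
R5 ← R5 − (9/11)·R1: [0, 8/11, -136/11, 16/11, -3]
R3 ← R3 − (46/17)·R2: [0, 0, -689/17, 53/17, 2/17]
R4 ← R4 − (8/17)·R2: [0, 0, 130/17, -10/17, 109/17]
R5 ← R5 − (8/17)·R2: [0, 0, -312/17, 24/17, -27/17]
R4 ← R4 + (10/53)·R3: [0, 0, 0, 0, 341/53]
R5 ← R5 − (24/53)·R3: [0, 0, 0, 0, -87/53]
R5 ← R5 + (87/341)·R4: [0, 0, 0, 0, 0]
The echelon form has 4 nonzero rows; the last pivot sits in the augmented column, so rank(M) = 3 but rank([M|b]) = 4.
Since the ranks differ, the system is inconsistent.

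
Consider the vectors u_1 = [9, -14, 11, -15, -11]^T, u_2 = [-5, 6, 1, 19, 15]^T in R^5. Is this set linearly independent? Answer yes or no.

Form the matrix with these vectors as rows and row reduce.
R2 ← R2 + (5/9)·R1: [0, -16/9, 64/9, 32/3, 80/9]
2 nonzero rows, so the 2 vectors span a space of dimension 2.
Since 2 = 2, the vectors are linearly independent.

yes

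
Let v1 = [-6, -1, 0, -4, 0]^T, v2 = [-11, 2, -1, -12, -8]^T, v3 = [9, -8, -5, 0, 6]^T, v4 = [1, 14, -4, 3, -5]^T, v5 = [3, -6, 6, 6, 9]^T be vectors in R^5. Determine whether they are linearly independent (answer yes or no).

Form the matrix with these vectors as rows and row reduce.
R2 ← R2 − (11/6)·R1: [0, 23/6, -1, -14/3, -8]
R3 ← R3 + (3/2)·R1: [0, -19/2, -5, -6, 6]
R4 ← R4 + (1/6)·R1: [0, 83/6, -4, 7/3, -5]
R5 ← R5 + (1/2)·R1: [0, -13/2, 6, 4, 9]
R3 ← R3 + (57/23)·R2: [0, 0, -172/23, -404/23, -318/23]
R4 ← R4 − (83/23)·R2: [0, 0, -9/23, 441/23, 549/23]
R5 ← R5 + (39/23)·R2: [0, 0, 99/23, -90/23, -105/23]
R4 ← R4 − (9/172)·R3: [0, 0, 0, 864/43, 2115/86]
R5 ← R5 + (99/172)·R3: [0, 0, 0, -603/43, -1077/86]
R5 ← R5 + (67/96)·R4: [0, 0, 0, 0, 297/64]
5 nonzero rows, so the 5 vectors span a space of dimension 5.
Since 5 = 5, the vectors are linearly independent.

yes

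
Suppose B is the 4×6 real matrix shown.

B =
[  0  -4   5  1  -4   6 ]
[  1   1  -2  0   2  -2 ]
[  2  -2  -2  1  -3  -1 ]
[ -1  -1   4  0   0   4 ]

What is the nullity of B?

Row reduce to echelon form.
Swap R1 ↔ R2
R3 ← R3 − (2)·R1: [0, -4, 2, 1, -7, 3]
R4 ← R4 + R1: [0, 0, 2, 0, 2, 2]
R3 ← R3 − R2: [0, 0, -3, 0, -3, -3]
R4 ← R4 + (2/3)·R3: [0, 0, 0, 0, 0, 0]
3 nonzero rows, so rank(B) = 3.
B has 6 columns; by rank–nullity, nullity = 6 − 3 = 3.

3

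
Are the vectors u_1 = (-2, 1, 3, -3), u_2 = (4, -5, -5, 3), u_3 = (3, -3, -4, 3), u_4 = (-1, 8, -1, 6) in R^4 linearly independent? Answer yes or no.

no

Form the matrix with these vectors as rows and row reduce.
R2 ← R2 + (2)·R1: [0, -3, 1, -3]
R3 ← R3 + (3/2)·R1: [0, -3/2, 1/2, -3/2]
R4 ← R4 − (1/2)·R1: [0, 15/2, -5/2, 15/2]
R3 ← R3 − (1/2)·R2: [0, 0, 0, 0]
R4 ← R4 + (5/2)·R2: [0, 0, 0, 0]
2 nonzero rows, so the 4 vectors span a space of dimension 2.
Since 2 < 4, the vectors are linearly dependent.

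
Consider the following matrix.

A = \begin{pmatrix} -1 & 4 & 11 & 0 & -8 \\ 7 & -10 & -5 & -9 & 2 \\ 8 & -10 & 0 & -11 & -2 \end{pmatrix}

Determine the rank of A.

Row reduce to echelon form.
R2 ← R2 + (7)·R1: [0, 18, 72, -9, -54]
R3 ← R3 + (8)·R1: [0, 22, 88, -11, -66]
R3 ← R3 − (11/9)·R2: [0, 0, 0, 0, 0]
Echelon form has 2 nonzero rows, so rank(A) = 2.

2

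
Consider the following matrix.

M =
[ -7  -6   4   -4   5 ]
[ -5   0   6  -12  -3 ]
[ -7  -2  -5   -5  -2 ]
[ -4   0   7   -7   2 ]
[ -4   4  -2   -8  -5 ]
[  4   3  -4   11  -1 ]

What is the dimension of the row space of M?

5

Row reduce to echelon form.
R2 ← R2 − (5/7)·R1: [0, 30/7, 22/7, -64/7, -46/7]
R3 ← R3 − R1: [0, 4, -9, -1, -7]
R4 ← R4 − (4/7)·R1: [0, 24/7, 33/7, -33/7, -6/7]
R5 ← R5 − (4/7)·R1: [0, 52/7, -30/7, -40/7, -55/7]
R6 ← R6 + (4/7)·R1: [0, -3/7, -12/7, 61/7, 13/7]
R3 ← R3 − (14/15)·R2: [0, 0, -179/15, 113/15, -13/15]
R4 ← R4 − (4/5)·R2: [0, 0, 11/5, 13/5, 22/5]
R5 ← R5 − (26/15)·R2: [0, 0, -146/15, 152/15, 53/15]
R6 ← R6 + (1/10)·R2: [0, 0, -7/5, 39/5, 6/5]
R4 ← R4 + (33/179)·R3: [0, 0, 0, 714/179, 759/179]
R5 ← R5 − (146/179)·R3: [0, 0, 0, 714/179, 759/179]
R6 ← R6 − (21/179)·R3: [0, 0, 0, 1238/179, 233/179]
R5 ← R5 − R4: [0, 0, 0, 0, 0]
R6 ← R6 − (619/357)·R4: [0, 0, 0, 0, -720/119]
Swap R5 ↔ R6
Echelon form has 5 nonzero rows, so rank(M) = 5.
The row space has dimension equal to the rank: 5.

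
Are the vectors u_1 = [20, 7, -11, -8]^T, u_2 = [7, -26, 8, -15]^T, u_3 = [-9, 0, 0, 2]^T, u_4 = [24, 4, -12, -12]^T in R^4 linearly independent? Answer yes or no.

Form the matrix with these vectors as rows and row reduce.
R2 ← R2 − (7/20)·R1: [0, -569/20, 237/20, -61/5]
R3 ← R3 + (9/20)·R1: [0, 63/20, -99/20, -8/5]
R4 ← R4 − (6/5)·R1: [0, -22/5, 6/5, -12/5]
R3 ← R3 + (63/569)·R2: [0, 0, -2070/569, -1679/569]
R4 ← R4 − (88/569)·R2: [0, 0, -360/569, -292/569]
R4 ← R4 − (4/23)·R3: [0, 0, 0, 0]
3 nonzero rows, so the 4 vectors span a space of dimension 3.
Since 3 < 4, the vectors are linearly dependent.

no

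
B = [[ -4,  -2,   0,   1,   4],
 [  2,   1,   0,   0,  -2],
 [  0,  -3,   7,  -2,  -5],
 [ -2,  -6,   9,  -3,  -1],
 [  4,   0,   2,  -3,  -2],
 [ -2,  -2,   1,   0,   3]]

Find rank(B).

Row reduce to echelon form.
R2 ← R2 + (1/2)·R1: [0, 0, 0, 1/2, 0]
R4 ← R4 − (1/2)·R1: [0, -5, 9, -7/2, -3]
R5 ← R5 + R1: [0, -2, 2, -2, 2]
R6 ← R6 − (1/2)·R1: [0, -1, 1, -1/2, 1]
Swap R2 ↔ R3
R4 ← R4 − (5/3)·R2: [0, 0, -8/3, -1/6, 16/3]
R5 ← R5 − (2/3)·R2: [0, 0, -8/3, -2/3, 16/3]
R6 ← R6 − (1/3)·R2: [0, 0, -4/3, 1/6, 8/3]
Swap R3 ↔ R4
R5 ← R5 − R3: [0, 0, 0, -1/2, 0]
R6 ← R6 − (1/2)·R3: [0, 0, 0, 1/4, 0]
R5 ← R5 + R4: [0, 0, 0, 0, 0]
R6 ← R6 − (1/2)·R4: [0, 0, 0, 0, 0]
Echelon form has 4 nonzero rows, so rank(B) = 4.

4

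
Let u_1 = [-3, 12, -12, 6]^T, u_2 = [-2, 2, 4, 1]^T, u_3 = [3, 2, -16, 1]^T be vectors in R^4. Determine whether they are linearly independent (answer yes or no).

Form the matrix with these vectors as rows and row reduce.
R2 ← R2 − (2/3)·R1: [0, -6, 12, -3]
R3 ← R3 + R1: [0, 14, -28, 7]
R3 ← R3 + (7/3)·R2: [0, 0, 0, 0]
2 nonzero rows, so the 3 vectors span a space of dimension 2.
Since 2 < 3, the vectors are linearly dependent.

no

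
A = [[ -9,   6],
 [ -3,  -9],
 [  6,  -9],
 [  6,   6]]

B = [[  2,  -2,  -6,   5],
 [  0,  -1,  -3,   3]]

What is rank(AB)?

2

First compute AB:
[[-18,  12,  36, -27],
 [ -6,  15,  45, -42],
 [ 12,  -3,  -9,   3],
 [ 12, -18, -54,  48]]
Now row reduce the product.
R2 ← R2 − (1/3)·R1: [0, 11, 33, -33]
R3 ← R3 + (2/3)·R1: [0, 5, 15, -15]
R4 ← R4 + (2/3)·R1: [0, -10, -30, 30]
R3 ← R3 − (5/11)·R2: [0, 0, 0, 0]
R4 ← R4 + (10/11)·R2: [0, 0, 0, 0]
2 nonzero rows, so rank(AB) = 2.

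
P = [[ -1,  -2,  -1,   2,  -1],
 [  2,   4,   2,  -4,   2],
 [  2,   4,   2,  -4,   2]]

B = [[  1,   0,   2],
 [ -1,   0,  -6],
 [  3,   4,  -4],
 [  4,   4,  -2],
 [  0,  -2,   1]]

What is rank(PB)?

First compute PB:
[[  6,   6,   9],
 [-12, -12, -18],
 [-12, -12, -18]]
Now row reduce the product.
R2 ← R2 + (2)·R1: [0, 0, 0]
R3 ← R3 + (2)·R1: [0, 0, 0]
1 nonzero row, so rank(PB) = 1.

1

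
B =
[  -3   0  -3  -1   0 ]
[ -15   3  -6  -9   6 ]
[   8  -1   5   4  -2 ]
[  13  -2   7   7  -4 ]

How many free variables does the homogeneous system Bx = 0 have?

Row reduce to echelon form.
R2 ← R2 − (5)·R1: [0, 3, 9, -4, 6]
R3 ← R3 + (8/3)·R1: [0, -1, -3, 4/3, -2]
R4 ← R4 + (13/3)·R1: [0, -2, -6, 8/3, -4]
R3 ← R3 + (1/3)·R2: [0, 0, 0, 0, 0]
R4 ← R4 + (2/3)·R2: [0, 0, 0, 0, 0]
2 nonzero rows, so rank(B) = 2.
B has 5 columns; by rank–nullity, nullity = 5 − 2 = 3.

3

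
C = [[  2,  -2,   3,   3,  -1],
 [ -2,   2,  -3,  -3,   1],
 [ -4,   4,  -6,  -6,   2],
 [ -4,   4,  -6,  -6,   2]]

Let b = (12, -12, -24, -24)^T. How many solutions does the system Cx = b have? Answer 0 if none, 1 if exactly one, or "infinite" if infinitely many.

Row reduce the augmented matrix [C | b].
R2 ← R2 + R1: [0, 0, 0, 0, 0, 0]
R3 ← R3 + (2)·R1: [0, 0, 0, 0, 0, 0]
R4 ← R4 + (2)·R1: [0, 0, 0, 0, 0, 0]
The echelon form has 1 nonzero rows, and every pivot lies in the first 5 columns, so rank(C) = rank([C|b]) = 1.
The system is consistent.
rank = 1 < 5 unknowns, so there are infinitely many solutions.

infinite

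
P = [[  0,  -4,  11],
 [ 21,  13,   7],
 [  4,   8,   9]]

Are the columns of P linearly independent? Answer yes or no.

yes

Row reduce P to echelon form.
Swap R1 ↔ R2
R3 ← R3 − (4/21)·R1: [0, 116/21, 23/3]
R3 ← R3 + (29/21)·R2: [0, 0, 160/7]
3 pivots among 3 columns.
Every column is a pivot column, so the columns are linearly independent.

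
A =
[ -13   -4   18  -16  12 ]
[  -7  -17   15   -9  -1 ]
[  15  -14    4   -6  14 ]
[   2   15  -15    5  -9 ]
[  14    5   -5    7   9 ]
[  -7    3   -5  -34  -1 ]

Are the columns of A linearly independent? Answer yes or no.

yes

Row reduce A to echelon form.
R2 ← R2 − (7/13)·R1: [0, -193/13, 69/13, -5/13, -97/13]
R3 ← R3 + (15/13)·R1: [0, -242/13, 322/13, -318/13, 362/13]
R4 ← R4 + (2/13)·R1: [0, 187/13, -159/13, 33/13, -93/13]
R5 ← R5 + (14/13)·R1: [0, 9/13, 187/13, -133/13, 285/13]
R6 ← R6 − (7/13)·R1: [0, 67/13, -191/13, -330/13, -97/13]
R3 ← R3 − (242/193)·R2: [0, 0, 3496/193, -4628/193, 7180/193]
R4 ← R4 + (187/193)·R2: [0, 0, -1368/193, 418/193, -2776/193]
R5 ← R5 + (9/193)·R2: [0, 0, 2824/193, -1978/193, 4164/193]
R6 ← R6 + (67/193)·R2: [0, 0, -2480/193, -4925/193, -1940/193]
R4 ← R4 + (9/23)·R3: [0, 0, 0, -166/23, 4/23]
R5 ← R5 − (353/437)·R3: [0, 0, 0, 3986/437, -3704/437]
R6 ← R6 + (310/437)·R3: [0, 0, 0, -18585/437, 7140/437]
R5 ← R5 + (1993/1577)·R4: [0, 0, 0, 0, -13020/1577]
R6 ← R6 − (18585/3154)·R4: [0, 0, 0, 0, 24150/1577]
R6 ← R6 + (115/62)·R5: [0, 0, 0, 0, 0]
5 pivots among 5 columns.
Every column is a pivot column, so the columns are linearly independent.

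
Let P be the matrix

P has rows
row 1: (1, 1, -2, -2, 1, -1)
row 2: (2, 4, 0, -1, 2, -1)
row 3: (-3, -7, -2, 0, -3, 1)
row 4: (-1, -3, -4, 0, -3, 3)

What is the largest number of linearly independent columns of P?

3

Row reduce to echelon form.
R2 ← R2 − (2)·R1: [0, 2, 4, 3, 0, 1]
R3 ← R3 + (3)·R1: [0, -4, -8, -6, 0, -2]
R4 ← R4 + R1: [0, -2, -6, -2, -2, 2]
R3 ← R3 + (2)·R2: [0, 0, 0, 0, 0, 0]
R4 ← R4 + R2: [0, 0, -2, 1, -2, 3]
Swap R3 ↔ R4
Echelon form has 3 nonzero rows, so rank(P) = 3.
The rank gives the maximum number of linearly independent columns: 3.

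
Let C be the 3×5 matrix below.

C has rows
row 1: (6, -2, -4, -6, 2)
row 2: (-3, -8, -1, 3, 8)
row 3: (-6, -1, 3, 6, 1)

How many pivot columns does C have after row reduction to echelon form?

Row reduce to echelon form.
R2 ← R2 + (1/2)·R1: [0, -9, -3, 0, 9]
R3 ← R3 + R1: [0, -3, -1, 0, 3]
R3 ← R3 − (1/3)·R2: [0, 0, 0, 0, 0]
Echelon form has 2 nonzero rows, so rank(C) = 2.
Each nonzero row contributes one pivot column: 2 pivot columns.

2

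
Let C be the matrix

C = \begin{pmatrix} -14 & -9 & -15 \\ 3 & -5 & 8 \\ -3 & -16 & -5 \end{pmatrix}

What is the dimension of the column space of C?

Row reduce to echelon form.
R2 ← R2 + (3/14)·R1: [0, -97/14, 67/14]
R3 ← R3 − (3/14)·R1: [0, -197/14, -25/14]
R3 ← R3 − (197/97)·R2: [0, 0, -1116/97]
Echelon form has 3 nonzero rows, so rank(C) = 3.
The column space has dimension equal to the rank: 3.

3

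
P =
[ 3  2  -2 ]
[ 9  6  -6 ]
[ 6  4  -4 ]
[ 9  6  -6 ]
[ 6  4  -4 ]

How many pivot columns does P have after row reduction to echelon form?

Row reduce to echelon form.
R2 ← R2 − (3)·R1: [0, 0, 0]
R3 ← R3 − (2)·R1: [0, 0, 0]
R4 ← R4 − (3)·R1: [0, 0, 0]
R5 ← R5 − (2)·R1: [0, 0, 0]
Echelon form has 1 nonzero row, so rank(P) = 1.
Each nonzero row contributes one pivot column: 1 pivot columns.

1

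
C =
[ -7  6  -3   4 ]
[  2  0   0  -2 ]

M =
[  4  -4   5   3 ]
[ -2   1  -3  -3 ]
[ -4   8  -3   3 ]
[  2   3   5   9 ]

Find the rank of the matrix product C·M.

2

First compute CM:
[[-20,  22, -24, -12],
 [  4, -14,   0, -12]]
Now row reduce the product.
R2 ← R2 + (1/5)·R1: [0, -48/5, -24/5, -72/5]
2 nonzero rows, so rank(CM) = 2.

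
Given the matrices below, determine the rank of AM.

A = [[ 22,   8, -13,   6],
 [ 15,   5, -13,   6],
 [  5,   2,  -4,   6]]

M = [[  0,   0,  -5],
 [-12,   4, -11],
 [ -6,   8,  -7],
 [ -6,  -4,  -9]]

First compute AM:
[[-54, -96, -161],
 [-18, -108, -93],
 [-36, -48, -73]]
Now row reduce the product.
R2 ← R2 − (1/3)·R1: [0, -76, -118/3]
R3 ← R3 − (2/3)·R1: [0, 16, 103/3]
R3 ← R3 + (4/19)·R2: [0, 0, 495/19]
3 nonzero rows, so rank(AM) = 3.

3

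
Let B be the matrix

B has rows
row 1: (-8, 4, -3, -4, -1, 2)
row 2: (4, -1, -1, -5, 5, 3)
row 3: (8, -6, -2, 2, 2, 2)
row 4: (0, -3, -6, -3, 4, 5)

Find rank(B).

4

Row reduce to echelon form.
R2 ← R2 + (1/2)·R1: [0, 1, -5/2, -7, 9/2, 4]
R3 ← R3 + R1: [0, -2, -5, -2, 1, 4]
R3 ← R3 + (2)·R2: [0, 0, -10, -16, 10, 12]
R4 ← R4 + (3)·R2: [0, 0, -27/2, -24, 35/2, 17]
R4 ← R4 − (27/20)·R3: [0, 0, 0, -12/5, 4, 4/5]
Echelon form has 4 nonzero rows, so rank(B) = 4.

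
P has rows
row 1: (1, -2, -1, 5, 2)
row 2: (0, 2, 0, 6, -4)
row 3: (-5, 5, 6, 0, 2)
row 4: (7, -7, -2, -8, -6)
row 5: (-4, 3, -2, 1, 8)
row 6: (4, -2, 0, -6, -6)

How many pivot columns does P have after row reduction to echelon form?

5

Row reduce to echelon form.
R3 ← R3 + (5)·R1: [0, -5, 1, 25, 12]
R4 ← R4 − (7)·R1: [0, 7, 5, -43, -20]
R5 ← R5 + (4)·R1: [0, -5, -6, 21, 16]
R6 ← R6 − (4)·R1: [0, 6, 4, -26, -14]
R3 ← R3 + (5/2)·R2: [0, 0, 1, 40, 2]
R4 ← R4 − (7/2)·R2: [0, 0, 5, -64, -6]
R5 ← R5 + (5/2)·R2: [0, 0, -6, 36, 6]
R6 ← R6 − (3)·R2: [0, 0, 4, -44, -2]
R4 ← R4 − (5)·R3: [0, 0, 0, -264, -16]
R5 ← R5 + (6)·R3: [0, 0, 0, 276, 18]
R6 ← R6 − (4)·R3: [0, 0, 0, -204, -10]
R5 ← R5 + (23/22)·R4: [0, 0, 0, 0, 14/11]
R6 ← R6 − (17/22)·R4: [0, 0, 0, 0, 26/11]
R6 ← R6 − (13/7)·R5: [0, 0, 0, 0, 0]
Echelon form has 5 nonzero rows, so rank(P) = 5.
Each nonzero row contributes one pivot column: 5 pivot columns.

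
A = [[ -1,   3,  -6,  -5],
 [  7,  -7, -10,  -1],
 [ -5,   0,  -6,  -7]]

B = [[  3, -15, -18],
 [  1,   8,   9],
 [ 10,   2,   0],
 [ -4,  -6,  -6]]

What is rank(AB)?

2

First compute AB:
[[-40,  57,  75],
 [-82, -175, -183],
 [-47, 105, 132]]
Now row reduce the product.
R2 ← R2 − (41/20)·R1: [0, -5837/20, -1347/4]
R3 ← R3 − (47/40)·R1: [0, 1521/40, 351/8]
R3 ← R3 + (117/898)·R2: [0, 0, 0]
2 nonzero rows, so rank(AB) = 2.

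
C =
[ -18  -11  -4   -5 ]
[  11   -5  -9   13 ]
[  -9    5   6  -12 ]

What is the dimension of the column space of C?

3

Row reduce to echelon form.
R2 ← R2 + (11/18)·R1: [0, -211/18, -103/9, 179/18]
R3 ← R3 − (1/2)·R1: [0, 21/2, 8, -19/2]
R3 ← R3 + (189/211)·R2: [0, 0, -475/211, -125/211]
Echelon form has 3 nonzero rows, so rank(C) = 3.
The column space has dimension equal to the rank: 3.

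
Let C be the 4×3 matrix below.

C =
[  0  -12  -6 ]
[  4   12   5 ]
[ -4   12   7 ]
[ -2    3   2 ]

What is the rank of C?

Row reduce to echelon form.
Swap R1 ↔ R2
R3 ← R3 + R1: [0, 24, 12]
R4 ← R4 + (1/2)·R1: [0, 9, 9/2]
R3 ← R3 + (2)·R2: [0, 0, 0]
R4 ← R4 + (3/4)·R2: [0, 0, 0]
Echelon form has 2 nonzero rows, so rank(C) = 2.

2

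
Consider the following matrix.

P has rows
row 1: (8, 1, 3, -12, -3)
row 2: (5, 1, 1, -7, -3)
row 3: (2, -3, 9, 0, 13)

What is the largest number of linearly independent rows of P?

Row reduce to echelon form.
R2 ← R2 − (5/8)·R1: [0, 3/8, -7/8, 1/2, -9/8]
R3 ← R3 − (1/4)·R1: [0, -13/4, 33/4, 3, 55/4]
R3 ← R3 + (26/3)·R2: [0, 0, 2/3, 22/3, 4]
Echelon form has 3 nonzero rows, so rank(P) = 3.
The rank gives the maximum number of linearly independent rows: 3.

3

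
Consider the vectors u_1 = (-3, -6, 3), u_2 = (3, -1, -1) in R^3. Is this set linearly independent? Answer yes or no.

yes

Form the matrix with these vectors as rows and row reduce.
R2 ← R2 + R1: [0, -7, 2]
2 nonzero rows, so the 2 vectors span a space of dimension 2.
Since 2 = 2, the vectors are linearly independent.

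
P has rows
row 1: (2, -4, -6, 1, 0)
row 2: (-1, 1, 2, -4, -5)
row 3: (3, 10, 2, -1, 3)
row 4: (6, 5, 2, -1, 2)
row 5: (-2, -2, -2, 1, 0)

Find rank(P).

4

Row reduce to echelon form.
R2 ← R2 + (1/2)·R1: [0, -1, -1, -7/2, -5]
R3 ← R3 − (3/2)·R1: [0, 16, 11, -5/2, 3]
R4 ← R4 − (3)·R1: [0, 17, 20, -4, 2]
R5 ← R5 + R1: [0, -6, -8, 2, 0]
R3 ← R3 + (16)·R2: [0, 0, -5, -117/2, -77]
R4 ← R4 + (17)·R2: [0, 0, 3, -127/2, -83]
R5 ← R5 − (6)·R2: [0, 0, -2, 23, 30]
R4 ← R4 + (3/5)·R3: [0, 0, 0, -493/5, -646/5]
R5 ← R5 − (2/5)·R3: [0, 0, 0, 232/5, 304/5]
R5 ← R5 + (8/17)·R4: [0, 0, 0, 0, 0]
Echelon form has 4 nonzero rows, so rank(P) = 4.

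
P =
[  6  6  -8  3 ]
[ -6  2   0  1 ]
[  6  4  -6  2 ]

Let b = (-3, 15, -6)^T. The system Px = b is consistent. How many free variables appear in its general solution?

Row reduce the augmented matrix [P | b].
R2 ← R2 + R1: [0, 8, -8, 4, 12]
R3 ← R3 − R1: [0, -2, 2, -1, -3]
R3 ← R3 + (1/4)·R2: [0, 0, 0, 0, 0]
The echelon form has 2 nonzero rows, and every pivot lies in the first 4 columns, so rank(P) = rank([P|b]) = 2.
The system is consistent.
Free variables = (unknowns) − (rank) = 4 − 2 = 2.

2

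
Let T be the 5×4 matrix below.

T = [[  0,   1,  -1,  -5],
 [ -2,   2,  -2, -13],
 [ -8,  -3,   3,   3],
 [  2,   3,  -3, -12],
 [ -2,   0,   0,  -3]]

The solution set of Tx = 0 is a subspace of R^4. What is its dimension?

Row reduce to echelon form.
Swap R1 ↔ R2
R3 ← R3 − (4)·R1: [0, -11, 11, 55]
R4 ← R4 + R1: [0, 5, -5, -25]
R5 ← R5 − R1: [0, -2, 2, 10]
R3 ← R3 + (11)·R2: [0, 0, 0, 0]
R4 ← R4 − (5)·R2: [0, 0, 0, 0]
R5 ← R5 + (2)·R2: [0, 0, 0, 0]
2 nonzero rows, so rank(T) = 2.
T has 4 columns; by rank–nullity, nullity = 4 − 2 = 2.

2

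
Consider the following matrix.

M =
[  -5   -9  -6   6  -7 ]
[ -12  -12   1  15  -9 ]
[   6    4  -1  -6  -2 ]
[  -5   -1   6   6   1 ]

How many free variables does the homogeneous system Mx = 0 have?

Row reduce to echelon form.
R2 ← R2 − (12/5)·R1: [0, 48/5, 77/5, 3/5, 39/5]
R3 ← R3 + (6/5)·R1: [0, -34/5, -41/5, 6/5, -52/5]
R4 ← R4 − R1: [0, 8, 12, 0, 8]
R3 ← R3 + (17/24)·R2: [0, 0, 65/24, 13/8, -39/8]
R4 ← R4 − (5/6)·R2: [0, 0, -5/6, -1/2, 3/2]
R4 ← R4 + (4/13)·R3: [0, 0, 0, 0, 0]
3 nonzero rows, so rank(M) = 3.
M has 5 columns; by rank–nullity, nullity = 5 − 3 = 2.

2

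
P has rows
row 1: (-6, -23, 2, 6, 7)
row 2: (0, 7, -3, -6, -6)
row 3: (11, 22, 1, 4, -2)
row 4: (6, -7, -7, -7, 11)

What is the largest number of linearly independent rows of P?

Row reduce to echelon form.
R3 ← R3 + (11/6)·R1: [0, -121/6, 14/3, 15, 65/6]
R4 ← R4 + R1: [0, -30, -5, -1, 18]
R3 ← R3 + (121/42)·R2: [0, 0, -167/42, -16/7, -271/42]
R4 ← R4 + (30/7)·R2: [0, 0, -125/7, -187/7, -54/7]
R4 ← R4 − (750/167)·R3: [0, 0, 0, -2747/167, 3551/167]
Echelon form has 4 nonzero rows, so rank(P) = 4.
The rank gives the maximum number of linearly independent rows: 4.

4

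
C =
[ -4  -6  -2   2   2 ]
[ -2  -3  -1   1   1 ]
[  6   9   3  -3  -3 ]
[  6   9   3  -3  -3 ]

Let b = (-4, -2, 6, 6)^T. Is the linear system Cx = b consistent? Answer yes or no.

Row reduce the augmented matrix [C | b].
R2 ← R2 − (1/2)·R1: [0, 0, 0, 0, 0, 0]
R3 ← R3 + (3/2)·R1: [0, 0, 0, 0, 0, 0]
R4 ← R4 + (3/2)·R1: [0, 0, 0, 0, 0, 0]
The echelon form has 1 nonzero rows, and every pivot lies in the first 5 columns, so rank(C) = rank([C|b]) = 1.
The system is consistent.

yes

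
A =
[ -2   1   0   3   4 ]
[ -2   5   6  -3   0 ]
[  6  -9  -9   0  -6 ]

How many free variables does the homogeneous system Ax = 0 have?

3

Row reduce to echelon form.
R2 ← R2 − R1: [0, 4, 6, -6, -4]
R3 ← R3 + (3)·R1: [0, -6, -9, 9, 6]
R3 ← R3 + (3/2)·R2: [0, 0, 0, 0, 0]
2 nonzero rows, so rank(A) = 2.
A has 5 columns; by rank–nullity, nullity = 5 − 2 = 3.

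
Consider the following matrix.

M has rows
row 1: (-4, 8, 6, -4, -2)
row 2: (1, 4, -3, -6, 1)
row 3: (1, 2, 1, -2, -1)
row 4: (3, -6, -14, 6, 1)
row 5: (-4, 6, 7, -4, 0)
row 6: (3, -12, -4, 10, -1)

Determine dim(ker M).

Row reduce to echelon form.
R2 ← R2 + (1/4)·R1: [0, 6, -3/2, -7, 1/2]
R3 ← R3 + (1/4)·R1: [0, 4, 5/2, -3, -3/2]
R4 ← R4 + (3/4)·R1: [0, 0, -19/2, 3, -1/2]
R5 ← R5 − R1: [0, -2, 1, 0, 2]
R6 ← R6 + (3/4)·R1: [0, -6, 1/2, 7, -5/2]
R3 ← R3 − (2/3)·R2: [0, 0, 7/2, 5/3, -11/6]
R5 ← R5 + (1/3)·R2: [0, 0, 1/2, -7/3, 13/6]
R6 ← R6 + R2: [0, 0, -1, 0, -2]
R4 ← R4 + (19/7)·R3: [0, 0, 0, 158/21, -115/21]
R5 ← R5 − (1/7)·R3: [0, 0, 0, -18/7, 17/7]
R6 ← R6 + (2/7)·R3: [0, 0, 0, 10/21, -53/21]
R5 ← R5 + (27/79)·R4: [0, 0, 0, 0, 44/79]
R6 ← R6 − (5/79)·R4: [0, 0, 0, 0, -172/79]
R6 ← R6 + (43/11)·R5: [0, 0, 0, 0, 0]
5 nonzero rows, so rank(M) = 5.
M has 5 columns; by rank–nullity, nullity = 5 − 5 = 0.

0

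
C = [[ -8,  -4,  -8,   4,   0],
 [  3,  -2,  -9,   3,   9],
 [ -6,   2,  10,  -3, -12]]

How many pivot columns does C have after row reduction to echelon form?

3

Row reduce to echelon form.
R2 ← R2 + (3/8)·R1: [0, -7/2, -12, 9/2, 9]
R3 ← R3 − (3/4)·R1: [0, 5, 16, -6, -12]
R3 ← R3 + (10/7)·R2: [0, 0, -8/7, 3/7, 6/7]
Echelon form has 3 nonzero rows, so rank(C) = 3.
Each nonzero row contributes one pivot column: 3 pivot columns.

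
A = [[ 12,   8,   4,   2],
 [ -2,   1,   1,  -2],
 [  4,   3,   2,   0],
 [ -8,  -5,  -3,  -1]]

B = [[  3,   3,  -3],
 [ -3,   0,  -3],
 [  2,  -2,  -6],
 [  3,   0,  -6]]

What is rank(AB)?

First compute AB:
[[ 26,  28, -96],
 [-13,  -8,   9],
 [  7,   8, -33],
 [-18, -18,  63]]
Now row reduce the product.
R2 ← R2 + (1/2)·R1: [0, 6, -39]
R3 ← R3 − (7/26)·R1: [0, 6/13, -93/13]
R4 ← R4 + (9/13)·R1: [0, 18/13, -45/13]
R3 ← R3 − (1/13)·R2: [0, 0, -54/13]
R4 ← R4 − (3/13)·R2: [0, 0, 72/13]
R4 ← R4 + (4/3)·R3: [0, 0, 0]
3 nonzero rows, so rank(AB) = 3.

3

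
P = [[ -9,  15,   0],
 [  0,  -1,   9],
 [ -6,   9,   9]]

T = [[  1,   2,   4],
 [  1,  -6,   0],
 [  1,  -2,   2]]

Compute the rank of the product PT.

2

First compute PT:
[[  6, -108, -36],
 [  8, -12,  18],
 [ 12, -84,  -6]]
Now row reduce the product.
R2 ← R2 − (4/3)·R1: [0, 132, 66]
R3 ← R3 − (2)·R1: [0, 132, 66]
R3 ← R3 − R2: [0, 0, 0]
2 nonzero rows, so rank(PT) = 2.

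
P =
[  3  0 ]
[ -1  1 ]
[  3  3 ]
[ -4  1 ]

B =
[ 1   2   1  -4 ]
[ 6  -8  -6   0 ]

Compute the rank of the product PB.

2

First compute PB:
[[  3,   6,   3, -12],
 [  5, -10,  -7,   4],
 [ 21, -18, -15, -12],
 [  2, -16, -10,  16]]
Now row reduce the product.
R2 ← R2 − (5/3)·R1: [0, -20, -12, 24]
R3 ← R3 − (7)·R1: [0, -60, -36, 72]
R4 ← R4 − (2/3)·R1: [0, -20, -12, 24]
R3 ← R3 − (3)·R2: [0, 0, 0, 0]
R4 ← R4 − R2: [0, 0, 0, 0]
2 nonzero rows, so rank(PB) = 2.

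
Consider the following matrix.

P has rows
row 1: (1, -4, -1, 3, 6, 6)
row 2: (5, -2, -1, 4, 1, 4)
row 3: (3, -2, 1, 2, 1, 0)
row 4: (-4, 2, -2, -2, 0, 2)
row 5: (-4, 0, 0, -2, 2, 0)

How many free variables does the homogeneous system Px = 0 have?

Row reduce to echelon form.
R2 ← R2 − (5)·R1: [0, 18, 4, -11, -29, -26]
R3 ← R3 − (3)·R1: [0, 10, 4, -7, -17, -18]
R4 ← R4 + (4)·R1: [0, -14, -6, 10, 24, 26]
R5 ← R5 + (4)·R1: [0, -16, -4, 10, 26, 24]
R3 ← R3 − (5/9)·R2: [0, 0, 16/9, -8/9, -8/9, -32/9]
R4 ← R4 + (7/9)·R2: [0, 0, -26/9, 13/9, 13/9, 52/9]
R5 ← R5 + (8/9)·R2: [0, 0, -4/9, 2/9, 2/9, 8/9]
R4 ← R4 + (13/8)·R3: [0, 0, 0, 0, 0, 0]
R5 ← R5 + (1/4)·R3: [0, 0, 0, 0, 0, 0]
3 nonzero rows, so rank(P) = 3.
P has 6 columns; by rank–nullity, nullity = 6 − 3 = 3.

3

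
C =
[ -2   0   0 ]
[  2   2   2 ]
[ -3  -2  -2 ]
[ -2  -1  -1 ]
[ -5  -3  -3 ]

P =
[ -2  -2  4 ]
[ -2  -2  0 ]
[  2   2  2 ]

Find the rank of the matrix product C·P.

First compute CP:
[[  4,   4,  -8],
 [ -4,  -4,  12],
 [  6,   6, -16],
 [  4,   4, -10],
 [ 10,  10, -26]]
Now row reduce the product.
R2 ← R2 + R1: [0, 0, 4]
R3 ← R3 − (3/2)·R1: [0, 0, -4]
R4 ← R4 − R1: [0, 0, -2]
R5 ← R5 − (5/2)·R1: [0, 0, -6]
R3 ← R3 + R2: [0, 0, 0]
R4 ← R4 + (1/2)·R2: [0, 0, 0]
R5 ← R5 + (3/2)·R2: [0, 0, 0]
2 nonzero rows, so rank(CP) = 2.

2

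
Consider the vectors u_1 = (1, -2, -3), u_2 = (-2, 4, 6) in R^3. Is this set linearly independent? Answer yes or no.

no

Form the matrix with these vectors as rows and row reduce.
R2 ← R2 + (2)·R1: [0, 0, 0]
1 nonzero row, so the 2 vectors span a space of dimension 1.
Since 1 < 2, the vectors are linearly dependent.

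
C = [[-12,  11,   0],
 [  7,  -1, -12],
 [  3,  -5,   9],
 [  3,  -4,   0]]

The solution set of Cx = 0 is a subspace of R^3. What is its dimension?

Row reduce to echelon form.
R2 ← R2 + (7/12)·R1: [0, 65/12, -12]
R3 ← R3 + (1/4)·R1: [0, -9/4, 9]
R4 ← R4 + (1/4)·R1: [0, -5/4, 0]
R3 ← R3 + (27/65)·R2: [0, 0, 261/65]
R4 ← R4 + (3/13)·R2: [0, 0, -36/13]
R4 ← R4 + (20/29)·R3: [0, 0, 0]
3 nonzero rows, so rank(C) = 3.
C has 3 columns; by rank–nullity, nullity = 3 − 3 = 0.

0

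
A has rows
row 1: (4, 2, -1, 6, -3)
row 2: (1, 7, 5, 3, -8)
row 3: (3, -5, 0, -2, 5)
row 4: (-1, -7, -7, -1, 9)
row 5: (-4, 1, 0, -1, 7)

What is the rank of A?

5

Row reduce to echelon form.
R2 ← R2 − (1/4)·R1: [0, 13/2, 21/4, 3/2, -29/4]
R3 ← R3 − (3/4)·R1: [0, -13/2, 3/4, -13/2, 29/4]
R4 ← R4 + (1/4)·R1: [0, -13/2, -29/4, 1/2, 33/4]
R5 ← R5 + R1: [0, 3, -1, 5, 4]
R3 ← R3 + R2: [0, 0, 6, -5, 0]
R4 ← R4 + R2: [0, 0, -2, 2, 1]
R5 ← R5 − (6/13)·R2: [0, 0, -89/26, 56/13, 191/26]
R4 ← R4 + (1/3)·R3: [0, 0, 0, 1/3, 1]
R5 ← R5 + (89/156)·R3: [0, 0, 0, 227/156, 191/26]
R5 ← R5 − (227/52)·R4: [0, 0, 0, 0, 155/52]
Echelon form has 5 nonzero rows, so rank(A) = 5.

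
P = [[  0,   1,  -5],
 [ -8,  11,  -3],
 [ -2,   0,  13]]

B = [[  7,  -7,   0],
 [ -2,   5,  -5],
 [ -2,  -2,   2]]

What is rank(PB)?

First compute PB:
[[  8,  15, -15],
 [-72, 117, -61],
 [-40, -12,  26]]
Now row reduce the product.
R2 ← R2 + (9)·R1: [0, 252, -196]
R3 ← R3 + (5)·R1: [0, 63, -49]
R3 ← R3 − (1/4)·R2: [0, 0, 0]
2 nonzero rows, so rank(PB) = 2.

2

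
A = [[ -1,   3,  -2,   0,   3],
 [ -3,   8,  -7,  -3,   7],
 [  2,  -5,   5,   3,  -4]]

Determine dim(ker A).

3

Row reduce to echelon form.
R2 ← R2 − (3)·R1: [0, -1, -1, -3, -2]
R3 ← R3 + (2)·R1: [0, 1, 1, 3, 2]
R3 ← R3 + R2: [0, 0, 0, 0, 0]
2 nonzero rows, so rank(A) = 2.
A has 5 columns; by rank–nullity, nullity = 5 − 2 = 3.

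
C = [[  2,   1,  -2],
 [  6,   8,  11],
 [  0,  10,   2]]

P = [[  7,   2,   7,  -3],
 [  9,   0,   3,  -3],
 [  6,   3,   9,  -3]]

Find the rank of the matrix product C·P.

2

First compute CP:
[[ 11,  -2,  -1,  -3],
 [180,  45, 165, -75],
 [102,   6,  48, -36]]
Now row reduce the product.
R2 ← R2 − (180/11)·R1: [0, 855/11, 1995/11, -285/11]
R3 ← R3 − (102/11)·R1: [0, 270/11, 630/11, -90/11]
R3 ← R3 − (6/19)·R2: [0, 0, 0, 0]
2 nonzero rows, so rank(CP) = 2.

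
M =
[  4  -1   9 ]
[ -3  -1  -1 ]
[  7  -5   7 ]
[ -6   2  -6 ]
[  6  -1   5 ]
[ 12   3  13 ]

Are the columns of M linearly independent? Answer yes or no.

yes

Row reduce M to echelon form.
R2 ← R2 + (3/4)·R1: [0, -7/4, 23/4]
R3 ← R3 − (7/4)·R1: [0, -13/4, -35/4]
R4 ← R4 + (3/2)·R1: [0, 1/2, 15/2]
R5 ← R5 − (3/2)·R1: [0, 1/2, -17/2]
R6 ← R6 − (3)·R1: [0, 6, -14]
R3 ← R3 − (13/7)·R2: [0, 0, -136/7]
R4 ← R4 + (2/7)·R2: [0, 0, 64/7]
R5 ← R5 + (2/7)·R2: [0, 0, -48/7]
R6 ← R6 + (24/7)·R2: [0, 0, 40/7]
R4 ← R4 + (8/17)·R3: [0, 0, 0]
R5 ← R5 − (6/17)·R3: [0, 0, 0]
R6 ← R6 + (5/17)·R3: [0, 0, 0]
3 pivots among 3 columns.
Every column is a pivot column, so the columns are linearly independent.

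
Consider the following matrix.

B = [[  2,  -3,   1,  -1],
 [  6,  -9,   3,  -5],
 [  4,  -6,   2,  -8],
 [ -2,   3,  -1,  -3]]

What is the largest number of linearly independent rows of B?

Row reduce to echelon form.
R2 ← R2 − (3)·R1: [0, 0, 0, -2]
R3 ← R3 − (2)·R1: [0, 0, 0, -6]
R4 ← R4 + R1: [0, 0, 0, -4]
R3 ← R3 − (3)·R2: [0, 0, 0, 0]
R4 ← R4 − (2)·R2: [0, 0, 0, 0]
Echelon form has 2 nonzero rows, so rank(B) = 2.
The rank gives the maximum number of linearly independent rows: 2.

2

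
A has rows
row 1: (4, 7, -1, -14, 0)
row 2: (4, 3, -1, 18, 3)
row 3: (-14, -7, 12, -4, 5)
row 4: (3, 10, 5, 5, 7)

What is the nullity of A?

Row reduce to echelon form.
R2 ← R2 − R1: [0, -4, 0, 32, 3]
R3 ← R3 + (7/2)·R1: [0, 35/2, 17/2, -53, 5]
R4 ← R4 − (3/4)·R1: [0, 19/4, 23/4, 31/2, 7]
R3 ← R3 + (35/8)·R2: [0, 0, 17/2, 87, 145/8]
R4 ← R4 + (19/16)·R2: [0, 0, 23/4, 107/2, 169/16]
R4 ← R4 − (23/34)·R3: [0, 0, 0, -91/17, -231/136]
4 nonzero rows, so rank(A) = 4.
A has 5 columns; by rank–nullity, nullity = 5 − 4 = 1.

1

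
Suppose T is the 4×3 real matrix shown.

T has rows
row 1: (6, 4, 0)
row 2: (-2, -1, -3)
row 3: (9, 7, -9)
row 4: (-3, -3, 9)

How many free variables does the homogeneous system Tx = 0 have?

Row reduce to echelon form.
R2 ← R2 + (1/3)·R1: [0, 1/3, -3]
R3 ← R3 − (3/2)·R1: [0, 1, -9]
R4 ← R4 + (1/2)·R1: [0, -1, 9]
R3 ← R3 − (3)·R2: [0, 0, 0]
R4 ← R4 + (3)·R2: [0, 0, 0]
2 nonzero rows, so rank(T) = 2.
T has 3 columns; by rank–nullity, nullity = 3 − 2 = 1.

1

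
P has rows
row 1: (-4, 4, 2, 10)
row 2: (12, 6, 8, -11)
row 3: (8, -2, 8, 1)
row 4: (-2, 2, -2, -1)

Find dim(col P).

Row reduce to echelon form.
R2 ← R2 + (3)·R1: [0, 18, 14, 19]
R3 ← R3 + (2)·R1: [0, 6, 12, 21]
R4 ← R4 − (1/2)·R1: [0, 0, -3, -6]
R3 ← R3 − (1/3)·R2: [0, 0, 22/3, 44/3]
R4 ← R4 + (9/22)·R3: [0, 0, 0, 0]
Echelon form has 3 nonzero rows, so rank(P) = 3.
The column space has dimension equal to the rank: 3.

3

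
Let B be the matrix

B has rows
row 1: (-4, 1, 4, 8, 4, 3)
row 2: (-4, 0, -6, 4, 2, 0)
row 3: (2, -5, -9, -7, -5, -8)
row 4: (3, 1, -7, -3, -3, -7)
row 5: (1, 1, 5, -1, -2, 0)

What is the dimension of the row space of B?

5

Row reduce to echelon form.
R2 ← R2 − R1: [0, -1, -10, -4, -2, -3]
R3 ← R3 + (1/2)·R1: [0, -9/2, -7, -3, -3, -13/2]
R4 ← R4 + (3/4)·R1: [0, 7/4, -4, 3, 0, -19/4]
R5 ← R5 + (1/4)·R1: [0, 5/4, 6, 1, -1, 3/4]
R3 ← R3 − (9/2)·R2: [0, 0, 38, 15, 6, 7]
R4 ← R4 + (7/4)·R2: [0, 0, -43/2, -4, -7/2, -10]
R5 ← R5 + (5/4)·R2: [0, 0, -13/2, -4, -7/2, -3]
R4 ← R4 + (43/76)·R3: [0, 0, 0, 341/76, -2/19, -459/76]
R5 ← R5 + (13/76)·R3: [0, 0, 0, -109/76, -47/19, -137/76]
R5 ← R5 + (109/341)·R4: [0, 0, 0, 0, -855/341, -1273/341]
Echelon form has 5 nonzero rows, so rank(B) = 5.
The row space has dimension equal to the rank: 5.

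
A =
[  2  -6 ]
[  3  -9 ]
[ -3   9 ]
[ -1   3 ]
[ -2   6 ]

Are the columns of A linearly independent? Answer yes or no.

Row reduce A to echelon form.
R2 ← R2 − (3/2)·R1: [0, 0]
R3 ← R3 + (3/2)·R1: [0, 0]
R4 ← R4 + (1/2)·R1: [0, 0]
R5 ← R5 + R1: [0, 0]
1 pivot among 2 columns.
Only 1 < 2 pivot columns, so the columns are linearly dependent.

no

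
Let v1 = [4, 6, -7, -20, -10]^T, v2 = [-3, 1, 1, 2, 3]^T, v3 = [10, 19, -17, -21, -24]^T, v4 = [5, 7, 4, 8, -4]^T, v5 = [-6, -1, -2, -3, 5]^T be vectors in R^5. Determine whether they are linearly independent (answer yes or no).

yes

Form the matrix with these vectors as rows and row reduce.
R2 ← R2 + (3/4)·R1: [0, 11/2, -17/4, -13, -9/2]
R3 ← R3 − (5/2)·R1: [0, 4, 1/2, 29, 1]
R4 ← R4 − (5/4)·R1: [0, -1/2, 51/4, 33, 17/2]
R5 ← R5 + (3/2)·R1: [0, 8, -25/2, -33, -10]
R3 ← R3 − (8/11)·R2: [0, 0, 79/22, 423/11, 47/11]
R4 ← R4 + (1/11)·R2: [0, 0, 136/11, 350/11, 89/11]
R5 ← R5 − (16/11)·R2: [0, 0, -139/22, -155/11, -38/11]
R4 ← R4 − (272/79)·R3: [0, 0, 0, -7946/79, -523/79]
R5 ← R5 + (139/79)·R3: [0, 0, 0, 4232/79, 321/79]
R5 ← R5 + (2116/3973)·R4: [0, 0, 0, 0, 2135/3973]
5 nonzero rows, so the 5 vectors span a space of dimension 5.
Since 5 = 5, the vectors are linearly independent.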